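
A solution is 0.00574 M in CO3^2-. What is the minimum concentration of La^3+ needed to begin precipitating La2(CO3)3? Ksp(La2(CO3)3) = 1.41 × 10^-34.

La2(CO3)3(s) ⇌ 2 La^3+ + 3 CO3^2-
Ksp = [La^3+]^2[CO3^2-]^3
Precipitation begins when Q = Ksp. With [CO3^2-] = 0.00574 M:
1.41 × 10^-34 = (0.00574)^3 × [La^3+]^2
[La^3+] = (1.41 × 10^-34 / 1.891 × 10^-7)^(1/2) = 2.73 × 10^-14 M

[La^3+] = 2.73 × 10^-14 M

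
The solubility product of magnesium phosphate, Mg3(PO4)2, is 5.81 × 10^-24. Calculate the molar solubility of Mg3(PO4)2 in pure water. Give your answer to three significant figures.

s = 8.83 x 10^-6 M

Mg3(PO4)2(s) ⇌ 3 Mg^2+ + 2 PO4^3-
Ksp = [Mg^2+]^3[PO4^3-]^2
With molar solubility s: [Mg^2+] = 3s, [PO4^3-] = 2s.
Ksp = (3s)^3(2s)^2 = 108s^5
s^5 = 5.81 × 10^-24 / 108, so s = 8.83 × 10^-6 M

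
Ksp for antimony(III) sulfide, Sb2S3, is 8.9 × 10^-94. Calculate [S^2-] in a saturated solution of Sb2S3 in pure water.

Sb2S3(s) ⇌ 2 Sb^3+(aq) + 3 S^2-(aq)
Ksp = [Sb^3+]^2[S^2-]^3
With molar solubility s: [Sb^3+] = 2s, [S^2-] = 3s.
So Ksp = (2s)^2 × (3s)^3 = 108s^5
s = (8.9 × 10^-94 / 108)^(1/5) = 9.62 x 10^-20 M
[S^2-] = 3s = 2.9 × 10^-19 M

[S^2-] = 2.9 × 10^-19 M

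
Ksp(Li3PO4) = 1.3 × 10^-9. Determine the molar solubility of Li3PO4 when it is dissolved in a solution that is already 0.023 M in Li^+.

Li3PO4(s) ⇌ 3 Li^+(aq) + PO4^3-(aq)
Ksp = [Li^+]^3[PO4^3-]
Let s be the molar solubility in this solution. [Li^+] = 0.023 + 3s ≈ 0.023, [PO4^3-] = s (Ksp is small, so little additional dissolves).
Ksp ≈ (0.023)^3 × s
s = 1.1 × 10^-4 M
Check: 3s = 3.2 × 10^-4 ≪ 0.023, so the approximation is valid.

1.1e-4 M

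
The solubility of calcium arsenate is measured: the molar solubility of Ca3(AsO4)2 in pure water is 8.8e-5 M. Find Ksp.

Ca3(AsO4)2(s) ⇌ 3 Ca^2+(aq) + 2 AsO4^3-(aq)
With molar solubility s: [Ca^2+] = 3s, [AsO4^3-] = 2s.
Ksp = [Ca^2+]^3[AsO4^3-]^2
Substituting: Ksp = (3s)^3(2s)^2 = 108s^5
With s = 8.8 × 10^-5: Ksp = 5.7 x 10^-19

5.7 x 10^-19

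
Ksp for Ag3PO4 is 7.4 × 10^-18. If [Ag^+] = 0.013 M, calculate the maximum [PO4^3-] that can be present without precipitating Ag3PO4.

[PO4^3-] = 3.4 x 10^-12 M

Ag3PO4(s) <=> 3 Ag^+ + PO4^3-
Ksp = [Ag^+]^3[PO4^3-]
Precipitation begins when Q = Ksp. With [Ag^+] = 0.013 M:
7.4 × 10^-18 = (0.013)^3 × [PO4^3-]
[PO4^3-] = (7.4 × 10^-18 / 2.20 x 10^-6) = 3.4 x 10^-12 M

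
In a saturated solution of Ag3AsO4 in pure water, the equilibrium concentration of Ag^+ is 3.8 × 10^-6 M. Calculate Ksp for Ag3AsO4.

Ag3AsO4(s) ⇌ 3 Ag^+(aq) + AsO4^3-(aq)
Stoichiometry gives [AsO4^3-] = (1/3)[Ag^+] = 1.27 × 10^-6 M.
Ksp = [Ag^+]^3[AsO4^3-]
Ksp = (3.8 × 10^-6)^3 × 1.27 x 10^-6 = 7.0 x 10^-23

Ksp ≈ 7.0 x 10^-23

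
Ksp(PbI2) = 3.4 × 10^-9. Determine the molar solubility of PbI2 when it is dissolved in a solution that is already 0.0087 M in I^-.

4.5 × 10^-5 M

PbI2(s) <=> Pb^2+(aq) + 2 I^-(aq)
Ksp = [Pb^2+][I^-]^2
If s mol/L dissolves here, [Pb^2+] = s, [I^-] = 0.0087 + 2s ≈ 0.0087 (Ksp is small, so little additional dissolves).
Ksp ≈ s × (0.0087)^2
s = 4.5 × 10^-5 M
Check: 2s = 9.0 × 10^-5 ≪ 0.0087, so the approximation is valid.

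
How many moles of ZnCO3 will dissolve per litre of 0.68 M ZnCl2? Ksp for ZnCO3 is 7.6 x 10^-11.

s = 1.1 x 10^-10 M

ZnCO3(s) <=> Zn^2+ + CO3^2-
Ksp = [Zn^2+][CO3^2-]
If s mol/L dissolves here, [Zn^2+] = 0.68 + s ≈ 0.68, [CO3^2-] = s (since Zn^2+ from ZnCl2 dominates).
Ksp ≈ 0.68 × s
s = 1.1 × 10^-10 M
Check: s = 1.1 × 10^-10 ≪ 0.68, so the approximation is valid.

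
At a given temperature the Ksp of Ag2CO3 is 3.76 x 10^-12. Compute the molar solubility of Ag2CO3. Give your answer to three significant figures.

s = 9.80 × 10^-5 M

Ag2CO3(s) <=> 2 Ag^+ + CO3^2-
Ksp = [Ag^+]^2[CO3^2-]
If s mol/L of Ag2CO3 dissolves, [Ag^+] = 2s and [CO3^2-] = s.
Substituting: Ksp = (2s)^2s = 4s^3
s = (3.76 x 10^-12 / 4)^(1/3) = 9.80 × 10^-5 M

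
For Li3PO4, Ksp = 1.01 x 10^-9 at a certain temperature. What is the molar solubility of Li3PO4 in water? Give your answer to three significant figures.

s ≈ 2.47 × 10^-3 M

Li3PO4(s) <=> 3 Li^+(aq) + PO4^3-(aq)
Ksp = [Li^+]^3[PO4^3-]
With molar solubility s: [Li^+] = 3s, [PO4^3-] = s.
So Ksp = (3s)^3 × s = 27s^4
s^4 = 1.01 x 10^-9 / 27, so s = 2.47 x 10^-3 M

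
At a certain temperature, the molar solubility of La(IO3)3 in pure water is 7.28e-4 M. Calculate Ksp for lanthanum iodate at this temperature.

7.58e-12

La(IO3)3(s) <=> La^3+(aq) + 3 IO3^-(aq)
For each mole of La(IO3)3 that dissolves: [La^3+] = s, [IO3^-] = 3s.
Ksp = [La^3+][IO3^-]^3
So Ksp = s × (3s)^3 = 27s^4
Ksp = 27 × (7.28 × 10^-4)^4 = 7.58 x 10^-12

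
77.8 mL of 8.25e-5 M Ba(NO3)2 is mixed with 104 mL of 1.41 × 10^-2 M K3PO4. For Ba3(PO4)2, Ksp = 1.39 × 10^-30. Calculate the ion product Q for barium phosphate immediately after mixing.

Total volume = 77.8 + 104 = 181.8 mL.
[Ba^2+] = 8.25 × 10^-5 × (77.8/181.8) = 3.531 x 10^-5 M
[PO4^3-] = 1.41 × 10^-2 × (104/181.8) = 8.066 x 10^-3 M
Ba3(PO4)2(s) ⇌ 3 Ba^2+(aq) + 2 PO4^3-(aq), so Q = [Ba^2+]^3[PO4^3-]^2
Q = (3.531 × 10^-5)^3(8.066 x 10^-3)^2 = 2.86 × 10^-18
Q > Ksp, so Ba3(PO4)2 will precipitate.

Q ≈ 2.86e-18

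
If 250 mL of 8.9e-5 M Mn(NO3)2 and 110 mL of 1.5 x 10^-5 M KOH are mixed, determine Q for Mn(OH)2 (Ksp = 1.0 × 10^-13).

Total volume = 250 + 110 = 360 mL.
[Mn^2+] = 8.9 × 10^-5 × (250/360) = 6.18 x 10^-5 M
[OH^-] = 1.5 x 10^-5 × (110/360) = 4.58 x 10^-6 M
Mn(OH)2(s) <=> Mn^2+ + 2 OH^-, so Q = [Mn^2+][OH^-]^2
Q = (6.18 × 10^-5)(4.58 x 10^-6)^2 = 1.3 × 10^-15
Q < Ksp, so no precipitate of Mn(OH)2 forms.

Q = 1.3e-15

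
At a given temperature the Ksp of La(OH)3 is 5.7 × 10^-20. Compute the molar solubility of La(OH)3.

s ≈ 6.8e-6 M

La(OH)3(s) ⇌ La^3+ + 3 OH^-
Ksp = [La^3+][OH^-]^3
With molar solubility s: [La^3+] = s, [OH^-] = 3s.
So Ksp = s × (3s)^3 = 27s^4
s = (5.7 × 10^-20 / 27)^(1/4) = 6.8 × 10^-6 M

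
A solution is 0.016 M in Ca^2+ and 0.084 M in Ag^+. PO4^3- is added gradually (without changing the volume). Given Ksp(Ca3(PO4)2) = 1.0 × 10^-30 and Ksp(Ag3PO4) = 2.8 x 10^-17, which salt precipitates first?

Ag3PO4

Each salt begins to precipitate when Q = Ksp, i.e. when [PO4^3-] reaches its threshold.
For Ca3(PO4)2: 1.0 × 10^-30 = (0.016)^3 × [PO4^3-]^2  ⇒  [PO4^3-] = 4.9 × 10^-13 M.
For Ag3PO4: 2.8 x 10^-17 = (0.084)^3 × [PO4^3-]  ⇒  [PO4^3-] = 4.7 × 10^-14 M.
The salt with the lower threshold [PO4^3-] precipitates first: Ag3PO4.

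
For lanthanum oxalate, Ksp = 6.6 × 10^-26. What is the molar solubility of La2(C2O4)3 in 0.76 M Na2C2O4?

La2(C2O4)3(s) <=> 2 La^3+(aq) + 3 C2O4^2-(aq)
Ksp = [La^3+]^2[C2O4^2-]^3
If s mol/L dissolves here, [La^3+] = 2s, [C2O4^2-] = 0.76 + 3s ≈ 0.76 (Ksp is small, so little additional dissolves).
Ksp ≈ (2s)^2 × (0.76)^3
s = 1.9 x 10^-13 M
Check: 3s = 5.8 x 10^-13 ≪ 0.76, so the approximation is valid.

1.9 x 10^-13 M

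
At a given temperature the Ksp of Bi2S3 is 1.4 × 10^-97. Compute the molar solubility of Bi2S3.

Bi2S3(s) ⇌ 2 Bi^3+ + 3 S^2-
Ksp = [Bi^3+]^2[S^2-]^3
With molar solubility s: [Bi^3+] = 2s, [S^2-] = 3s.
Ksp = (2s)^2(3s)^3 = 108s^5
s^5 = 1.4 × 10^-97 / 108, so s = 1.7 x 10^-20 M

s ≈ 1.7 x 10^-20 M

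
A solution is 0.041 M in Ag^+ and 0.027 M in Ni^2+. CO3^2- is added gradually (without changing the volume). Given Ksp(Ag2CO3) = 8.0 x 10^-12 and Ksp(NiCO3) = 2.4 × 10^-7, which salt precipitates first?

Each salt begins to precipitate when Q = Ksp, i.e. when [CO3^2-] reaches its threshold.
For Ag2CO3: 8.0 x 10^-12 = (0.041)^2 × [CO3^2-]  ⇒  [CO3^2-] = 4.8 × 10^-9 M.
For NiCO3: 2.4 × 10^-7 = 0.027 × [CO3^2-]  ⇒  [CO3^2-] = 8.9 x 10^-6 M.
The salt with the lower threshold [CO3^2-] precipitates first: Ag2CO3.

Ag2CO3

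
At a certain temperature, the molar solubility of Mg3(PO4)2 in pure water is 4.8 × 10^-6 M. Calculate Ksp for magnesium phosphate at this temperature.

Mg3(PO4)2(s) ⇌ 3 Mg^2+ + 2 PO4^3-
If s mol/L of Mg3(PO4)2 dissolves, [Mg^2+] = 3s and [PO4^3-] = 2s.
Ksp = [Mg^2+]^3[PO4^3-]^2
Substituting: Ksp = (3s)^3(2s)^2 = 108s^5
With s = 4.8 × 10^-6: Ksp = 2.8 × 10^-25

2.8 × 10^-25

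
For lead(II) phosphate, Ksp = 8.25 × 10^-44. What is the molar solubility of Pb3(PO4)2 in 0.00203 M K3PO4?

Pb3(PO4)2(s) ⇌ 3 Pb^2+(aq) + 2 PO4^3-(aq)
Ksp = [Pb^2+]^3[PO4^3-]^2
If s mol/L dissolves here, [Pb^2+] = 3s, [PO4^3-] = 0.00203 + 2s ≈ 0.00203 (since PO4^3- from K3PO4 dominates).
Ksp ≈ (3s)^3 × (0.00203)^2
s = 9.05 × 10^-14 M
Check: 2s = 1.8 × 10^-13 ≪ 0.00203, so the approximation is valid.

9.05e-14 M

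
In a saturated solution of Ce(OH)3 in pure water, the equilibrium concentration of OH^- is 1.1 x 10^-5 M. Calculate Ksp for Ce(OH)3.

Ksp = 4.9 x 10^-21

Ce(OH)3(s) ⇌ Ce^3+ + 3 OH^-
Stoichiometry gives [Ce^3+] = (1/3)[OH^-] = 3.67 x 10^-6 M.
Ksp = [Ce^3+][OH^-]^3
Ksp = 3.67 × 10^-6 × (1.1 × 10^-5)^3 = 4.9 × 10^-21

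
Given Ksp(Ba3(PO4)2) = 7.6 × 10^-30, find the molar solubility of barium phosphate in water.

Ba3(PO4)2(s) <=> 3 Ba^2+ + 2 PO4^3-
Ksp = [Ba^2+]^3[PO4^3-]^2
Let s = molar solubility. Then [Ba^2+] = 3s and [PO4^3-] = 2s.
So Ksp = (3s)^3 × (2s)^2 = 108s^5
s = (7.6 × 10^-30 / 108)^(1/5) = 5.9 × 10^-7 M

s ≈ 5.9 × 10^-7 M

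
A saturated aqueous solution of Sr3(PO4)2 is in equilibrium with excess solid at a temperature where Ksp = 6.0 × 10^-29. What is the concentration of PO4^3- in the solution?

1.8e-6 M

Sr3(PO4)2(s) ⇌ 3 Sr^2+ + 2 PO4^3-
Ksp = [Sr^2+]^3[PO4^3-]^2
With molar solubility s: [Sr^2+] = 3s, [PO4^3-] = 2s.
Substituting: Ksp = (3s)^3(2s)^2 = 108s^5
s = (6.0 × 10^-29 / 108)^(1/5) = 8.89 x 10^-7 M
[PO4^3-] = 2s = 1.8 x 10^-6 M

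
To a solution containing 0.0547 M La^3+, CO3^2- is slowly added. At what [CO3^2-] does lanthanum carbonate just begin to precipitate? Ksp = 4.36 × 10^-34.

La2(CO3)3(s) <=> 2 La^3+ + 3 CO3^2-
Ksp = [La^3+]^2[CO3^2-]^3
Precipitation begins when Q = Ksp. With [La^3+] = 0.0547 M:
4.36 × 10^-34 = (0.0547)^2 × [CO3^2-]^3
[CO3^2-] = (4.36 × 10^-34 / 2.992 × 10^-3)^(1/3) = 5.26 x 10^-11 M

[CO3^2-] = 5.26 × 10^-11 M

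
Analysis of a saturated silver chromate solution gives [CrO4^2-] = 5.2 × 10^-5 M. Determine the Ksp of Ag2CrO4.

Ag2CrO4(s) ⇌ 2 Ag^+(aq) + CrO4^2-(aq)
Stoichiometry gives [Ag^+] = (2/1)[CrO4^2-] = 1.04 × 10^-4 M.
Ksp = [Ag^+]^2[CrO4^2-]
Ksp = (1.04 × 10^-4)^2 × 5.2 x 10^-5 = 5.6 × 10^-13

Ksp = 5.6 x 10^-13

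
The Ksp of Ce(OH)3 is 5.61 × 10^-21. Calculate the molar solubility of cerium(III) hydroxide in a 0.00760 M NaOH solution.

s = 1.28 x 10^-14 M

Ce(OH)3(s) ⇌ Ce^3+(aq) + 3 OH^-(aq)
Ksp = [Ce^3+][OH^-]^3
Let s = moles of Ce(OH)3 that dissolve per litre. [Ce^3+] = s, [OH^-] = 0.00760 + 3s ≈ 0.00760 (Ksp is small, so little additional dissolves).
Ksp ≈ s × (0.00760)^3
s = 1.28 × 10^-14 M
Check: 3s = 3.8 × 10^-14 ≪ 0.00760, so the approximation is valid.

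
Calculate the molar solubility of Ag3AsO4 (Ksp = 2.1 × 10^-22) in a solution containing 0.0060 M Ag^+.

Ag3AsO4(s) ⇌ 3 Ag^+(aq) + AsO4^3-(aq)
Ksp = [Ag^+]^3[AsO4^3-]
Let s be the molar solubility in this solution. [Ag^+] = 0.0060 + 3s ≈ 0.0060, [AsO4^3-] = s (Ksp is small, so little additional dissolves).
Ksp ≈ (0.0060)^3 × s
s = 9.7 x 10^-16 M
Check: 3s = 2.9 x 10^-15 ≪ 0.0060, so the approximation is valid.

s ≈ 9.7 x 10^-16 M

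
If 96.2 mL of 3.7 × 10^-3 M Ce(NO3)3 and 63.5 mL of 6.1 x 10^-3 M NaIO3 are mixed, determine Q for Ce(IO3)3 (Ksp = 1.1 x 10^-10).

Total volume = 96.2 + 63.5 = 159.7 mL.
[Ce^3+] = 3.7 x 10^-3 × (96.2/159.7) = 2.23 x 10^-3 M
[IO3^-] = 6.1 × 10^-3 × (63.5/159.7) = 2.43 × 10^-3 M
Ce(IO3)3(s) <=> Ce^3+(aq) + 3 IO3^-(aq), so Q = [Ce^3+][IO3^-]^3
Q = (2.23 × 10^-3)(2.43 × 10^-3)^3 = 3.2 × 10^-11
Q < Ksp, so no precipitate of Ce(IO3)3 forms.

Q ≈ 3.2e-11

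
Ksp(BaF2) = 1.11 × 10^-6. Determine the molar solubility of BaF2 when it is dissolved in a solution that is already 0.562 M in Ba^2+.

7.03 × 10^-4 M

BaF2(s) ⇌ Ba^2+ + 2 F^-
Ksp = [Ba^2+][F^-]^2
Let s = moles of BaF2 that dissolve per litre. [Ba^2+] = 0.562 + s ≈ 0.562, [F^-] = 2s (common-ion effect: Ba^2+ is already 0.562 M).
Ksp ≈ 0.562 × (2s)^2
s = 7.03 x 10^-4 M
Check: s = 7.0 × 10^-4 ≪ 0.562, so the approximation is valid.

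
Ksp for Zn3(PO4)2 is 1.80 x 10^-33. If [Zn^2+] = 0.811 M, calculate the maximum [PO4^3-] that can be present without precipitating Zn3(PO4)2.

[PO4^3-] ≈ 5.81 × 10^-17 M

Zn3(PO4)2(s) ⇌ 3 Zn^2+ + 2 PO4^3-
Ksp = [Zn^2+]^3[PO4^3-]^2
Precipitation begins when Q = Ksp. With [Zn^2+] = 0.811 M:
1.80 x 10^-33 = (0.811)^3 × [PO4^3-]^2
[PO4^3-] = (1.80 x 10^-33 / 5.334 × 10^-1)^(1/2) = 5.81 x 10^-17 M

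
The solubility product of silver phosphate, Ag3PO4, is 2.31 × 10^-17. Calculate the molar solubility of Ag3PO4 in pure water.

Ag3PO4(s) ⇌ 3 Ag^+ + PO4^3-
Ksp = [Ag^+]^3[PO4^3-]
With molar solubility s: [Ag^+] = 3s, [PO4^3-] = s.
So Ksp = (3s)^3 × s = 27s^4
s = (2.31 × 10^-17 / 27)^(1/4) = 3.04 × 10^-5 M

3.04 × 10^-5 M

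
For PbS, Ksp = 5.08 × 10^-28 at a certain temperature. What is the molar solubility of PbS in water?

PbS(s) ⇌ Pb^2+(aq) + S^2-(aq)
Ksp = [Pb^2+][S^2-]
If s mol/L of PbS dissolves, [Pb^2+] = s and [S^2-] = s.
Ksp = (s)(s) = s^2
s = (5.08 × 10^-28)^(1/2) = 2.25 x 10^-14 M

s ≈ 2.25 x 10^-14 M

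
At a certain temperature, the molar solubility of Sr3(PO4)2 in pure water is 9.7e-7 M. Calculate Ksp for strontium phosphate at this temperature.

9.3 x 10^-29

Sr3(PO4)2(s) <=> 3 Sr^2+ + 2 PO4^3-
Let s = molar solubility. Then [Sr^2+] = 3s and [PO4^3-] = 2s.
Ksp = [Sr^2+]^3[PO4^3-]^2
So Ksp = (3s)^3 × (2s)^2 = 108s^5
With s = 9.7 x 10^-7: Ksp = 9.3 × 10^-29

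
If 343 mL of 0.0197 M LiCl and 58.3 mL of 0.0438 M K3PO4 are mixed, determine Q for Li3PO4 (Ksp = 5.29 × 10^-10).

Q ≈ 3.04 × 10^-8

Total volume = 343 + 58.3 = 401.3 mL.
[Li^+] = 1.97 × 10^-2 × (343/401.3) = 1.684 × 10^-2 M
[PO4^3-] = 4.38 x 10^-2 × (58.3/401.3) = 6.363 × 10^-3 M
Li3PO4(s) ⇌ 3 Li^+(aq) + PO4^3-(aq), so Q = [Li^+]^3[PO4^3-]
Q = (1.684 × 10^-2)^3(6.363 × 10^-3) = 3.04 x 10^-8
Q > Ksp, so Li3PO4 will precipitate.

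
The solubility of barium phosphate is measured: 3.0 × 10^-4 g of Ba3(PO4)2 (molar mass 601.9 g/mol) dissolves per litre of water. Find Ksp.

Molar solubility s = (3.0 × 10^-4 g/L) / (601.9 g/mol) = 4.98 × 10^-7 M.
Ba3(PO4)2(s) ⇌ 3 Ba^2+(aq) + 2 PO4^3-(aq)
If s mol/L of Ba3(PO4)2 dissolves, [Ba^2+] = 3s and [PO4^3-] = 2s.
Ksp = [Ba^2+]^3[PO4^3-]^2
Substituting: Ksp = (3s)^3(2s)^2 = 108s^5
With s = 4.98 × 10^-7: Ksp = 3.3 × 10^-30

Ksp ≈ 3.3 × 10^-30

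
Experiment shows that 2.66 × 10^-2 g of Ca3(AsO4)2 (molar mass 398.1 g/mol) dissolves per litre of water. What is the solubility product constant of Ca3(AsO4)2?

Molar solubility s = (2.66 × 10^-2 g/L) / (398.1 g/mol) = 6.682 x 10^-5 M.
Ca3(AsO4)2(s) <=> 3 Ca^2+ + 2 AsO4^3-
Let s = molar solubility. Then [Ca^2+] = 3s and [AsO4^3-] = 2s.
Ksp = [Ca^2+]^3[AsO4^3-]^2
So Ksp = (3s)^3 × (2s)^2 = 108s^5
Ksp = 108 × (6.682 × 10^-5)^5 = 1.44 × 10^-19

Ksp ≈ 1.44 × 10^-19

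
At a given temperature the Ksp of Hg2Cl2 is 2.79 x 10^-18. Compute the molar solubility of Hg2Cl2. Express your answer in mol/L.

s = 8.87e-7 M

Hg2Cl2(s) ⇌ Hg2^2+ + 2 Cl^-
Ksp = [Hg2^2+][Cl^-]^2
If s mol/L of Hg2Cl2 dissolves, [Hg2^2+] = s and [Cl^-] = 2s.
So Ksp = s × (2s)^2 = 4s^3
s^3 = 2.79 x 10^-18 / 4, so s = 8.87 × 10^-7 M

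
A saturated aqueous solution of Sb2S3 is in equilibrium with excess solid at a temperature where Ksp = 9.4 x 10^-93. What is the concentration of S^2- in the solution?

4.6 × 10^-19 M

Sb2S3(s) ⇌ 2 Sb^3+ + 3 S^2-
Ksp = [Sb^3+]^2[S^2-]^3
If s mol/L of Sb2S3 dissolves, [Sb^3+] = 2s and [S^2-] = 3s.
Substituting: Ksp = (2s)^2(3s)^3 = 108s^5
s^5 = 9.4 x 10^-93 / 108, so s = 1.54 x 10^-19 M
[S^2-] = 3s = 4.6 × 10^-19 M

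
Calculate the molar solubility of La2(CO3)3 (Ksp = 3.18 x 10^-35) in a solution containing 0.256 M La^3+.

s ≈ 2.62e-12 M

La2(CO3)3(s) ⇌ 2 La^3+(aq) + 3 CO3^2-(aq)
Ksp = [La^3+]^2[CO3^2-]^3
Let s be the molar solubility in this solution. [La^3+] = 0.256 + 2s ≈ 0.256, [CO3^2-] = 3s (Ksp is small, so little additional dissolves).
Ksp ≈ (0.256)^2 × (3s)^3
s = 2.62 x 10^-12 M
Check: 2s = 5.2 × 10^-12 ≪ 0.256, so the approximation is valid.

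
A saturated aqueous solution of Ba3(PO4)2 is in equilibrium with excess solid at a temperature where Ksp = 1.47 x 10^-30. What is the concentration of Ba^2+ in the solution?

[Ba^2+] = 1.27 x 10^-6 M

Ba3(PO4)2(s) ⇌ 3 Ba^2+(aq) + 2 PO4^3-(aq)
Ksp = [Ba^2+]^3[PO4^3-]^2
Let s = molar solubility. Then [Ba^2+] = 3s and [PO4^3-] = 2s.
So Ksp = (3s)^3 × (2s)^2 = 108s^5
s^5 = 1.47 x 10^-30 / 108, so s = 4.234 × 10^-7 M
[Ba^2+] = 3s = 1.27 × 10^-6 M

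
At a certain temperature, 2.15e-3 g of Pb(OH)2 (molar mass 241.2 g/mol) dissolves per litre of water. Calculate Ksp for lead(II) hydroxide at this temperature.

Molar solubility s = (2.15 × 10^-3 g/L) / (241.2 g/mol) = 8.914 × 10^-6 M.
Pb(OH)2(s) ⇌ Pb^2+(aq) + 2 OH^-(aq)
With molar solubility s: [Pb^2+] = s, [OH^-] = 2s.
Ksp = [Pb^2+][OH^-]^2
So Ksp = s × (2s)^2 = 4s^3
With s = 8.914 × 10^-6: Ksp = 2.83 × 10^-15

2.83 x 10^-15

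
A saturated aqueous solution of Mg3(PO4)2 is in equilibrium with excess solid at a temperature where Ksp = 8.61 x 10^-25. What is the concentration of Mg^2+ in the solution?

Mg3(PO4)2(s) ⇌ 3 Mg^2+ + 2 PO4^3-
Ksp = [Mg^2+]^3[PO4^3-]^2
Let s = molar solubility. Then [Mg^2+] = 3s and [PO4^3-] = 2s.
Ksp = (3s)^3(2s)^2 = 108s^5
Solving, s = (8.61 x 10^-25/108)^(1/5) = 6.030 × 10^-6 M
[Mg^2+] = 3s = 1.81 x 10^-5 M

[Mg^2+] ≈ 1.81 × 10^-5 M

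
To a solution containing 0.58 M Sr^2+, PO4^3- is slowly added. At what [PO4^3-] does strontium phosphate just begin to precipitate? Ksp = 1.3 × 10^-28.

2.6 × 10^-14 M

Sr3(PO4)2(s) ⇌ 3 Sr^2+ + 2 PO4^3-
Ksp = [Sr^2+]^3[PO4^3-]^2
Precipitation begins when Q = Ksp. With [Sr^2+] = 0.58 M:
1.3 × 10^-28 = (0.58)^3 × [PO4^3-]^2
[PO4^3-] = (1.3 × 10^-28 / 1.95 × 10^-1)^(1/2) = 2.6 × 10^-14 M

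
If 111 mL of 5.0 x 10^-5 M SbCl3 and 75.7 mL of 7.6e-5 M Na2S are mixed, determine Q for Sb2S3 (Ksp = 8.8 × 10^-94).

Total volume = 111 + 75.7 = 186.7 mL.
[Sb^3+] = 5.0 × 10^-5 × (111/186.7) = 2.97 × 10^-5 M
[S^2-] = 7.6 x 10^-5 × (75.7/186.7) = 3.08 x 10^-5 M
Sb2S3(s) ⇌ 2 Sb^3+(aq) + 3 S^2-(aq), so Q = [Sb^3+]^2[S^2-]^3
Q = (2.97 × 10^-5)^2(3.08 × 10^-5)^3 = 2.6 x 10^-23
Q > Ksp, so Sb2S3 will precipitate.

Q = 2.6e-23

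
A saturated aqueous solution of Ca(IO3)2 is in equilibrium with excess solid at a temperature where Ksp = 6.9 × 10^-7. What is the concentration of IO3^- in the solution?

[IO3^-] ≈ 1.1 × 10^-2 M

Ca(IO3)2(s) ⇌ Ca^2+(aq) + 2 IO3^-(aq)
Ksp = [Ca^2+][IO3^-]^2
If s mol/L of Ca(IO3)2 dissolves, [Ca^2+] = s and [IO3^-] = 2s.
Ksp = s(2s)^2 = 4s^3
s = (6.9 × 10^-7 / 4)^(1/3) = 5.57 x 10^-3 M
[IO3^-] = 2s = 1.1 x 10^-2 M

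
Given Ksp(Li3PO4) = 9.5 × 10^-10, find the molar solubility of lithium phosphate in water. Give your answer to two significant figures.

Li3PO4(s) ⇌ 3 Li^+ + PO4^3-
Ksp = [Li^+]^3[PO4^3-]
With molar solubility s: [Li^+] = 3s, [PO4^3-] = s.
Ksp = (3s)^3s = 27s^4
s = (9.5 × 10^-10 / 27)^(1/4) = 2.4 × 10^-3 M

s = 2.4e-3 M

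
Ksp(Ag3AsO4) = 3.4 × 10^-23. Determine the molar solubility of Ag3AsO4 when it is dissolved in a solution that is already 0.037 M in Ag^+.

s ≈ 6.7 x 10^-19 M

Ag3AsO4(s) <=> 3 Ag^+(aq) + AsO4^3-(aq)
Ksp = [Ag^+]^3[AsO4^3-]
If s mol/L dissolves here, [Ag^+] = 0.037 + 3s ≈ 0.037, [AsO4^3-] = s (Ksp is small, so little additional dissolves).
Ksp ≈ (0.037)^3 × s
s = 6.7 × 10^-19 M
Check: 3s = 2.0 x 10^-18 ≪ 0.037, so the approximation is valid.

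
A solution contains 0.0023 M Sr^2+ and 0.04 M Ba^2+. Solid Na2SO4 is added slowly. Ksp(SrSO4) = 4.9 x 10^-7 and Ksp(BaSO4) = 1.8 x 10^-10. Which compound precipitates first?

Precipitation of each salt starts when its ion product equals its Ksp.
For SrSO4: 4.9 x 10^-7 = 0.0023 × [SO4^2-]  ⇒  [SO4^2-] = 2.1 × 10^-4 M.
For BaSO4: 1.8 x 10^-10 = 0.04 × [SO4^2-]  ⇒  [SO4^2-] = 4.5 × 10^-9 M.
The salt with the lower threshold [SO4^2-] precipitates first: BaSO4.

BaSO4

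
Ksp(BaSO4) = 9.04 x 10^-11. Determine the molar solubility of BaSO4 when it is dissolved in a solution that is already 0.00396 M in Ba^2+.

s = 2.28 × 10^-8 M

BaSO4(s) ⇌ Ba^2+ + SO4^2-
Ksp = [Ba^2+][SO4^2-]
If s mol/L dissolves here, [Ba^2+] = 0.00396 + s ≈ 0.00396, [SO4^2-] = s (Ksp is small, so little additional dissolves).
Ksp ≈ 0.00396 × s
s = 2.28 x 10^-8 M
Check: s = 2.3 × 10^-8 ≪ 0.00396, so the approximation is valid.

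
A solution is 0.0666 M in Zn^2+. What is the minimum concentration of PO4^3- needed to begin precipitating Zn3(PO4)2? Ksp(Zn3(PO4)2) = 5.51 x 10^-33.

[PO4^3-] ≈ 4.32 x 10^-15 M

Zn3(PO4)2(s) ⇌ 3 Zn^2+(aq) + 2 PO4^3-(aq)
Ksp = [Zn^2+]^3[PO4^3-]^2
Precipitation begins when Q = Ksp. With [Zn^2+] = 0.0666 M:
5.51 x 10^-33 = (0.0666)^3 × [PO4^3-]^2
[PO4^3-] = (5.51 x 10^-33 / 2.954 × 10^-4)^(1/2) = 4.32 × 10^-15 M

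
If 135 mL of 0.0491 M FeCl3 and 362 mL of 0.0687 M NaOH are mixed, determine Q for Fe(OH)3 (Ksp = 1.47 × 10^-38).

Q ≈ 1.67 x 10^-6

Total volume = 135 + 362 = 497 mL.
[Fe^3+] = 4.91 × 10^-2 × (135/497) = 1.334 × 10^-2 M
[OH^-] = 6.87 × 10^-2 × (362/497) = 5.004 x 10^-2 M
Fe(OH)3(s) ⇌ Fe^3+(aq) + 3 OH^-(aq), so Q = [Fe^3+][OH^-]^3
Q = (1.334 × 10^-2)(5.004 × 10^-2)^3 = 1.67 × 10^-6
Q > Ksp, so Fe(OH)3 will precipitate.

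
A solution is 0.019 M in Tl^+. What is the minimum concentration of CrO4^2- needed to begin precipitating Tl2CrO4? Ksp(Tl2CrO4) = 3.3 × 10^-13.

[CrO4^2-] ≈ 9.1 × 10^-10 M

Tl2CrO4(s) ⇌ 2 Tl^+ + CrO4^2-
Ksp = [Tl^+]^2[CrO4^2-]
Precipitation begins when Q = Ksp. With [Tl^+] = 0.019 M:
3.3 × 10^-13 = (0.019)^2 × [CrO4^2-]
[CrO4^2-] = (3.3 × 10^-13 / 3.61 × 10^-4) = 9.1 × 10^-10 M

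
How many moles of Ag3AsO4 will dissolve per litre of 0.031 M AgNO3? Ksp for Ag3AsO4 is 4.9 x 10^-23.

s ≈ 1.6e-18 M

Ag3AsO4(s) <=> 3 Ag^+(aq) + AsO4^3-(aq)
Ksp = [Ag^+]^3[AsO4^3-]
Let s be the molar solubility in this solution. [Ag^+] = 0.031 + 3s ≈ 0.031, [AsO4^3-] = s (since Ag^+ from AgNO3 dominates).
Ksp ≈ (0.031)^3 × s
s = 1.6 × 10^-18 M
Check: 3s = 4.9 × 10^-18 ≪ 0.031, so the approximation is valid.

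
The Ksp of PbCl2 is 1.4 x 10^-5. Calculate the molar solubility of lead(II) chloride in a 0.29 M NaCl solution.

PbCl2(s) ⇌ Pb^2+(aq) + 2 Cl^-(aq)
Ksp = [Pb^2+][Cl^-]^2
If s mol/L dissolves here, [Pb^2+] = s, [Cl^-] = 0.29 + 2s ≈ 0.29 (since Cl^- from NaCl dominates).
Ksp ≈ s × (0.29)^2
s = 1.7 × 10^-4 M
Check: 2s = 3.3 × 10^-4 ≪ 0.29, so the approximation is valid.

1.7 × 10^-4 M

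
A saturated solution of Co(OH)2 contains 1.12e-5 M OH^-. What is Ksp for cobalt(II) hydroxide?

Co(OH)2(s) ⇌ Co^2+ + 2 OH^-
Stoichiometry gives [Co^2+] = (1/2)[OH^-] = 5.600 × 10^-6 M.
Ksp = [Co^2+][OH^-]^2
Ksp = 5.600 × 10^-6 × (1.12 x 10^-5)^2 = 7.02 x 10^-16

Ksp ≈ 7.02e-16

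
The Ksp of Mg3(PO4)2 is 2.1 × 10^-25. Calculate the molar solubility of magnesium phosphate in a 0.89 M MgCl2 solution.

Mg3(PO4)2(s) ⇌ 3 Mg^2+ + 2 PO4^3-
Ksp = [Mg^2+]^3[PO4^3-]^2
Let s = moles of Mg3(PO4)2 that dissolve per litre. [Mg^2+] = 0.89 + 3s ≈ 0.89, [PO4^3-] = 2s (since Mg^2+ from MgCl2 dominates).
Ksp ≈ (0.89)^3 × (2s)^2
s = 2.7 x 10^-13 M
Check: 3s = 8.2 × 10^-13 ≪ 0.89, so the approximation is valid.

s ≈ 2.7e-13 M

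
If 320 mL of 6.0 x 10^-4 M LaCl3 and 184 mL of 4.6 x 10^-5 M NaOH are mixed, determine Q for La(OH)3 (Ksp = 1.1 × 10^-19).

Q = 1.8 x 10^-18

Total volume = 320 + 184 = 504 mL.
[La^3+] = 6.0 × 10^-4 × (320/504) = 3.81 x 10^-4 M
[OH^-] = 4.6 × 10^-5 × (184/504) = 1.68 × 10^-5 M
La(OH)3(s) ⇌ La^3+ + 3 OH^-, so Q = [La^3+][OH^-]^3
Q = (3.81 × 10^-4)(1.68 × 10^-5)^3 = 1.8 × 10^-18
Q > Ksp, so La(OH)3 will precipitate.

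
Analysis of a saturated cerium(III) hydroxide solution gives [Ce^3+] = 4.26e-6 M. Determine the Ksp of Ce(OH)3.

Ce(OH)3(s) <=> Ce^3+(aq) + 3 OH^-(aq)
Stoichiometry gives [OH^-] = (3/1)[Ce^3+] = 1.278 × 10^-5 M.
Ksp = [Ce^3+][OH^-]^3
Ksp = 4.26 × 10^-6 × (1.278 x 10^-5)^3 = 8.89 × 10^-21

Ksp = 8.89 × 10^-21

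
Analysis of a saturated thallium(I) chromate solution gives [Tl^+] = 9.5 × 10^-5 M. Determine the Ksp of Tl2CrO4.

Ksp ≈ 4.3 × 10^-13

Tl2CrO4(s) <=> 2 Tl^+(aq) + CrO4^2-(aq)
Stoichiometry gives [CrO4^2-] = (1/2)[Tl^+] = 4.75 x 10^-5 M.
Ksp = [Tl^+]^2[CrO4^2-]
Ksp = (9.5 × 10^-5)^2 × 4.75 × 10^-5 = 4.3 × 10^-13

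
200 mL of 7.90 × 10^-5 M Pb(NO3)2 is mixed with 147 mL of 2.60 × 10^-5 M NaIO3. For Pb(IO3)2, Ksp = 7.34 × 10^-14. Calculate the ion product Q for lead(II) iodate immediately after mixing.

5.52 × 10^-15

Total volume = 200 + 147 = 347 mL.
[Pb^2+] = 7.90 x 10^-5 × (200/347) = 4.553 x 10^-5 M
[IO3^-] = 2.60 × 10^-5 × (147/347) = 1.101 × 10^-5 M
Pb(IO3)2(s) <=> Pb^2+ + 2 IO3^-, so Q = [Pb^2+][IO3^-]^2
Q = (4.553 x 10^-5)(1.101 x 10^-5)^2 = 5.52 × 10^-15
Q < Ksp, so no precipitate of Pb(IO3)2 forms.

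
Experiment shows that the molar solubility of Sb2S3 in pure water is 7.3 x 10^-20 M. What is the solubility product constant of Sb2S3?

Ksp ≈ 2.2 × 10^-94

Sb2S3(s) ⇌ 2 Sb^3+(aq) + 3 S^2-(aq)
If s mol/L of Sb2S3 dissolves, [Sb^3+] = 2s and [S^2-] = 3s.
Ksp = [Sb^3+]^2[S^2-]^3
Ksp = (2s)^2(3s)^3 = 108s^5
With s = 7.3 × 10^-20: Ksp = 2.2 × 10^-94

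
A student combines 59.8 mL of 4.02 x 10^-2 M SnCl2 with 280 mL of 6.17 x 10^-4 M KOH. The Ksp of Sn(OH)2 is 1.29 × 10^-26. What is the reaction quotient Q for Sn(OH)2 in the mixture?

1.83 x 10^-9

Total volume = 59.8 + 280 = 339.8 mL.
[Sn^2+] = 4.02 × 10^-2 × (59.8/339.8) = 7.075 x 10^-3 M
[OH^-] = 6.17 x 10^-4 × (280/339.8) = 5.084 × 10^-4 M
Sn(OH)2(s) <=> Sn^2+(aq) + 2 OH^-(aq), so Q = [Sn^2+][OH^-]^2
Q = (7.075 x 10^-3)(5.084 x 10^-4)^2 = 1.83 x 10^-9
Q > Ksp, so Sn(OH)2 will precipitate.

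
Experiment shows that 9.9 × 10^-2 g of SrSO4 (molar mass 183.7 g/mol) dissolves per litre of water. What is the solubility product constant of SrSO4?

Ksp = 2.9 x 10^-7

Molar solubility s = (9.9 × 10^-2 g/L) / (183.7 g/mol) = 5.39 × 10^-4 M.
SrSO4(s) ⇌ Sr^2+(aq) + SO4^2-(aq)
With molar solubility s: [Sr^2+] = s, [SO4^2-] = s.
Ksp = [Sr^2+][SO4^2-]
Ksp = s^2
Ksp = (5.39 × 10^-4)^2 = 2.9 x 10^-7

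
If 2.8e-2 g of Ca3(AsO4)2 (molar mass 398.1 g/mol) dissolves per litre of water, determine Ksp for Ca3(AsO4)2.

Molar solubility s = (2.8 x 10^-2 g/L) / (398.1 g/mol) = 7.03 × 10^-5 M.
Ca3(AsO4)2(s) ⇌ 3 Ca^2+(aq) + 2 AsO4^3-(aq)
Let s = molar solubility. Then [Ca^2+] = 3s and [AsO4^3-] = 2s.
Ksp = [Ca^2+]^3[AsO4^3-]^2
So Ksp = (3s)^3 × (2s)^2 = 108s^5
Ksp = 108 × (7.03 × 10^-5)^5 = 1.9 x 10^-19

Ksp = 1.9e-19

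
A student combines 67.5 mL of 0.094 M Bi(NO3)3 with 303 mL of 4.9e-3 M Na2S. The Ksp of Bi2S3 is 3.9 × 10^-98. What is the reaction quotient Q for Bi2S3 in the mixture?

Total volume = 67.5 + 303 = 370.5 mL.
[Bi^3+] = 9.4 × 10^-2 × (67.5/370.5) = 1.71 × 10^-2 M
[S^2-] = 4.9 x 10^-3 × (303/370.5) = 4.01 × 10^-3 M
Bi2S3(s) ⇌ 2 Bi^3+(aq) + 3 S^2-(aq), so Q = [Bi^3+]^2[S^2-]^3
Q = (1.71 x 10^-2)^2(4.01 x 10^-3)^3 = 1.9 x 10^-11
Q > Ksp, so Bi2S3 will precipitate.

Q = 1.9 x 10^-11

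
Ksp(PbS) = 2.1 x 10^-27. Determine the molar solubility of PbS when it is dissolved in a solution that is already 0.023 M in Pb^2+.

9.1 × 10^-26 M

PbS(s) <=> Pb^2+ + S^2-
Ksp = [Pb^2+][S^2-]
Let s be the molar solubility in this solution. [Pb^2+] = 0.023 + s ≈ 0.023, [S^2-] = s (Ksp is small, so little additional dissolves).
Ksp ≈ 0.023 × s
s = 9.1 × 10^-26 M
Check: s = 9.1 x 10^-26 ≪ 0.023, so the approximation is valid.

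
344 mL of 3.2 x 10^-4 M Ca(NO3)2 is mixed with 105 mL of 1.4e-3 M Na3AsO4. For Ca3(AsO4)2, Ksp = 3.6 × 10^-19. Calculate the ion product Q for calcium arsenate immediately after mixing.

Q = 1.6e-18

Total volume = 344 + 105 = 449 mL.
[Ca^2+] = 3.2 × 10^-4 × (344/449) = 2.45 × 10^-4 M
[AsO4^3-] = 1.4 x 10^-3 × (105/449) = 3.27 × 10^-4 M
Ca3(AsO4)2(s) ⇌ 3 Ca^2+ + 2 AsO4^3-, so Q = [Ca^2+]^3[AsO4^3-]^2
Q = (2.45 × 10^-4)^3(3.27 × 10^-4)^2 = 1.6 × 10^-18
Q > Ksp, so Ca3(AsO4)2 will precipitate.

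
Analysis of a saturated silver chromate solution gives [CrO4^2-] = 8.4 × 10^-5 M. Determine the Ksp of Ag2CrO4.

Ag2CrO4(s) ⇌ 2 Ag^+ + CrO4^2-
Stoichiometry gives [Ag^+] = (2/1)[CrO4^2-] = 1.68 x 10^-4 M.
Ksp = [Ag^+]^2[CrO4^2-]
Ksp = (1.68 × 10^-4)^2 × 8.4 × 10^-5 = 2.4 × 10^-12

2.4 x 10^-12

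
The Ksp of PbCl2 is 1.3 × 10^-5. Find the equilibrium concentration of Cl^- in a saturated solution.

PbCl2(s) ⇌ Pb^2+(aq) + 2 Cl^-(aq)
Ksp = [Pb^2+][Cl^-]^2
With molar solubility s: [Pb^2+] = s, [Cl^-] = 2s.
Substituting: Ksp = s(2s)^2 = 4s^3
Solving, s = (1.3 × 10^-5/4)^(1/3) = 1.48 × 10^-2 M
[Cl^-] = 2s = 3.0 × 10^-2 M

[Cl^-] = 3.0 × 10^-2 M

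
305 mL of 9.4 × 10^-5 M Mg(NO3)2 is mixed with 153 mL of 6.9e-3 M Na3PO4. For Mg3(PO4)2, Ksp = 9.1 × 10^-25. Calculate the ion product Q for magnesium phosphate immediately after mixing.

Total volume = 305 + 153 = 458 mL.
[Mg^2+] = 9.4 × 10^-5 × (305/458) = 6.26 x 10^-5 M
[PO4^3-] = 6.9 x 10^-3 × (153/458) = 2.31 x 10^-3 M
Mg3(PO4)2(s) <=> 3 Mg^2+ + 2 PO4^3-, so Q = [Mg^2+]^3[PO4^3-]^2
Q = (6.26 x 10^-5)^3(2.31 × 10^-3)^2 = 1.3 × 10^-18
Q > Ksp, so Mg3(PO4)2 will precipitate.

1.3 x 10^-18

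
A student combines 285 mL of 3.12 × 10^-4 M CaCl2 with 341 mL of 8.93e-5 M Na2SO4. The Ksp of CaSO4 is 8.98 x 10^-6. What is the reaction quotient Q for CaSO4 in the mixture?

Q = 6.91 x 10^-9

Total volume = 285 + 341 = 626 mL.
[Ca^2+] = 3.12 × 10^-4 × (285/626) = 1.420 × 10^-4 M
[SO4^2-] = 8.93 × 10^-5 × (341/626) = 4.864 × 10^-5 M
CaSO4(s) <=> Ca^2+ + SO4^2-, so Q = [Ca^2+][SO4^2-]
Q = (1.420 × 10^-4)(4.864 × 10^-5) = 6.91 × 10^-9
Q < Ksp, so no precipitate of CaSO4 forms.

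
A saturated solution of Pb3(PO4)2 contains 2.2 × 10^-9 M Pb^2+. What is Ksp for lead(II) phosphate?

Ksp = 2.3 × 10^-44

Pb3(PO4)2(s) <=> 3 Pb^2+ + 2 PO4^3-
Stoichiometry gives [PO4^3-] = (2/3)[Pb^2+] = 1.47 × 10^-9 M.
Ksp = [Pb^2+]^3[PO4^3-]^2
Ksp = (2.2 × 10^-9)^3 × (1.47 × 10^-9)^2 = 2.3 × 10^-44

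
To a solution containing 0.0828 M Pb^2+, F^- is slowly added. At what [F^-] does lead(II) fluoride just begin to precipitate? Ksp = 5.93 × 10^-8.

PbF2(s) ⇌ Pb^2+ + 2 F^-
Ksp = [Pb^2+][F^-]^2
Precipitation begins when Q = Ksp. With [Pb^2+] = 0.0828 M:
5.93 × 10^-8 = (0.0828) × [F^-]^2
[F^-] = (5.93 × 10^-8 / 8.28 × 10^-2)^(1/2) = 8.46 × 10^-4 M

[F^-] = 8.46 x 10^-4 M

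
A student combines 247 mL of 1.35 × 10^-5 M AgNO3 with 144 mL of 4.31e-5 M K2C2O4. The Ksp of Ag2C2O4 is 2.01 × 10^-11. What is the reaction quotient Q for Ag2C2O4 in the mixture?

Total volume = 247 + 144 = 391 mL.
[Ag^+] = 1.35 x 10^-5 × (247/391) = 8.528 x 10^-6 M
[C2O4^2-] = 4.31 x 10^-5 × (144/391) = 1.587 × 10^-5 M
Ag2C2O4(s) <=> 2 Ag^+(aq) + C2O4^2-(aq), so Q = [Ag^+]^2[C2O4^2-]
Q = (8.528 × 10^-6)^2(1.587 × 10^-5) = 1.15 × 10^-15
Q < Ksp, so no precipitate of Ag2C2O4 forms.

1.15 x 10^-15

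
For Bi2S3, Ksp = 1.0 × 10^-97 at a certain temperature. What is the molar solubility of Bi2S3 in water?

Bi2S3(s) ⇌ 2 Bi^3+ + 3 S^2-
Ksp = [Bi^3+]^2[S^2-]^3
If s mol/L of Bi2S3 dissolves, [Bi^3+] = 2s and [S^2-] = 3s.
Ksp = (2s)^2(3s)^3 = 108s^5
Solving, s = (1.0 × 10^-97/108)^(1/5) = 1.6 x 10^-20 M

1.6 x 10^-20 M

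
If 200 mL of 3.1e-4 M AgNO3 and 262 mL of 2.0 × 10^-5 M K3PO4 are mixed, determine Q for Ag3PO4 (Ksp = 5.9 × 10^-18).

Q = 2.7e-17

Total volume = 200 + 262 = 462 mL.
[Ag^+] = 3.1 × 10^-4 × (200/462) = 1.34 × 10^-4 M
[PO4^3-] = 2.0 × 10^-5 × (262/462) = 1.13 × 10^-5 M
Ag3PO4(s) ⇌ 3 Ag^+(aq) + PO4^3-(aq), so Q = [Ag^+]^3[PO4^3-]
Q = (1.34 × 10^-4)^3(1.13 × 10^-5) = 2.7 × 10^-17
Q > Ksp, so Ag3PO4 will precipitate.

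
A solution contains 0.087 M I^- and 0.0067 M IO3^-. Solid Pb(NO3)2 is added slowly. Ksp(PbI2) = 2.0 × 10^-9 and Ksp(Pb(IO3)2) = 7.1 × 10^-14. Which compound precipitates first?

Each salt begins to precipitate when Q = Ksp, i.e. when [Pb^2+] reaches its threshold.
For PbI2: 2.0 × 10^-9 = (0.087)^2 × [Pb^2+]  ⇒  [Pb^2+] = 2.6 x 10^-7 M.
For Pb(IO3)2: 7.1 × 10^-14 = (0.0067)^2 × [Pb^2+]  ⇒  [Pb^2+] = 1.6 x 10^-9 M.
The salt with the lower threshold [Pb^2+] precipitates first: Pb(IO3)2.

Pb(IO3)2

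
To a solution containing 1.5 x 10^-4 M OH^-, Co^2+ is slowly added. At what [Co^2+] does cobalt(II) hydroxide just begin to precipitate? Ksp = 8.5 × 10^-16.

[Co^2+] = 3.8 x 10^-8 M

Co(OH)2(s) ⇌ Co^2+ + 2 OH^-
Ksp = [Co^2+][OH^-]^2
Precipitation begins when Q = Ksp. With [OH^-] = 1.5 x 10^-4 M:
8.5 × 10^-16 = (1.5 x 10^-4)^2 × [Co^2+]
[Co^2+] = (8.5 × 10^-16 / 2.25 × 10^-8) = 3.8 x 10^-8 M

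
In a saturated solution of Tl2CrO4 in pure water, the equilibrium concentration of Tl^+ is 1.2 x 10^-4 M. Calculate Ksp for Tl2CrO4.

Ksp = 8.6 × 10^-13

Tl2CrO4(s) ⇌ 2 Tl^+ + CrO4^2-
Stoichiometry gives [CrO4^2-] = (1/2)[Tl^+] = 6.00 x 10^-5 M.
Ksp = [Tl^+]^2[CrO4^2-]
Ksp = (1.2 × 10^-4)^2 × 6.00 × 10^-5 = 8.6 × 10^-13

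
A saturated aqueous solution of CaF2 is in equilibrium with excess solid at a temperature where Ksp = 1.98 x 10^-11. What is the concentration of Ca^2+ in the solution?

CaF2(s) ⇌ Ca^2+ + 2 F^-
Ksp = [Ca^2+][F^-]^2
With molar solubility s: [Ca^2+] = s, [F^-] = 2s.
Substituting: Ksp = s(2s)^2 = 4s^3
s^3 = 1.98 x 10^-11 / 4, so s = 1.704 × 10^-4 M
[Ca^2+] = s = 1.70 x 10^-4 M

1.70 x 10^-4 M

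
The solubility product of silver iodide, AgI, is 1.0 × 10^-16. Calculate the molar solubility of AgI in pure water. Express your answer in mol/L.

s ≈ 1.0 x 10^-8 M

AgI(s) ⇌ Ag^+ + I^-
Ksp = [Ag^+][I^-]
For each mole of AgI that dissolves: [Ag^+] = s, [I^-] = s.
Ksp = s^2
s = √(1.0 × 10^-16) = 1.0 x 10^-8 M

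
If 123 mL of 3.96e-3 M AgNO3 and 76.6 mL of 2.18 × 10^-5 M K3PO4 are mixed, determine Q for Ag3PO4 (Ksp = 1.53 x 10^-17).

Total volume = 123 + 76.6 = 199.6 mL.
[Ag^+] = 3.96 x 10^-3 × (123/199.6) = 2.440 × 10^-3 M
[PO4^3-] = 2.18 × 10^-5 × (76.6/199.6) = 8.366 × 10^-6 M
Ag3PO4(s) ⇌ 3 Ag^+(aq) + PO4^3-(aq), so Q = [Ag^+]^3[PO4^3-]
Q = (2.440 × 10^-3)^3(8.366 × 10^-6) = 1.22 x 10^-13
Q > Ksp, so Ag3PO4 will precipitate.

Q ≈ 1.22 × 10^-13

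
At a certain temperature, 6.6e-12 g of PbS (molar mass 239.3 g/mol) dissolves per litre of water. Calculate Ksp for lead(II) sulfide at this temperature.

Ksp ≈ 7.6 × 10^-28

Molar solubility s = (6.6 x 10^-12 g/L) / (239.3 g/mol) = 2.76 × 10^-14 M.
PbS(s) ⇌ Pb^2+ + S^2-
If s mol/L of PbS dissolves, [Pb^2+] = s and [S^2-] = s.
Ksp = [Pb^2+][S^2-]
Ksp = s × s = s^2
With s = 2.76 x 10^-14: Ksp = 7.6 × 10^-28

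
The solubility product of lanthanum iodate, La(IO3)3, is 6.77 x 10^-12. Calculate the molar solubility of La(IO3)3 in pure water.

La(IO3)3(s) <=> La^3+(aq) + 3 IO3^-(aq)
Ksp = [La^3+][IO3^-]^3
Let s = molar solubility. Then [La^3+] = s and [IO3^-] = 3s.
So Ksp = s × (3s)^3 = 27s^4
Solving, s = (6.77 x 10^-12/27)^(1/4) = 7.08 × 10^-4 M

s = 7.08 × 10^-4 M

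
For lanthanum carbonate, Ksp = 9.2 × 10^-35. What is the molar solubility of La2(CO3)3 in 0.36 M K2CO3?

La2(CO3)3(s) ⇌ 2 La^3+ + 3 CO3^2-
Ksp = [La^3+]^2[CO3^2-]^3
Let s be the molar solubility in this solution. [La^3+] = 2s, [CO3^2-] = 0.36 + 3s ≈ 0.36 (since CO3^2- from K2CO3 dominates).
Ksp ≈ (2s)^2 × (0.36)^3
s = 2.2 × 10^-17 M
Check: 3s = 6.7 × 10^-17 ≪ 0.36, so the approximation is valid.

s = 2.2e-17 M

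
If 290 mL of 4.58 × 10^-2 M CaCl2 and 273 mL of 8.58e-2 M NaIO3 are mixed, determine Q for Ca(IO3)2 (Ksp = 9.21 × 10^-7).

Total volume = 290 + 273 = 563 mL.
[Ca^2+] = 4.58 x 10^-2 × (290/563) = 2.359 x 10^-2 M
[IO3^-] = 8.58 × 10^-2 × (273/563) = 4.160 x 10^-2 M
Ca(IO3)2(s) ⇌ Ca^2+(aq) + 2 IO3^-(aq), so Q = [Ca^2+][IO3^-]^2
Q = (2.359 x 10^-2)(4.160 × 10^-2)^2 = 4.08 × 10^-5
Q > Ksp, so Ca(IO3)2 will precipitate.

4.08 × 10^-5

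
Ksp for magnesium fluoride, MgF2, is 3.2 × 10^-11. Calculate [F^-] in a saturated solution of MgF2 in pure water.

MgF2(s) ⇌ Mg^2+(aq) + 2 F^-(aq)
Ksp = [Mg^2+][F^-]^2
With molar solubility s: [Mg^2+] = s, [F^-] = 2s.
Substituting: Ksp = s(2s)^2 = 4s^3
s = (3.2 × 10^-11 / 4)^(1/3) = 2.00 x 10^-4 M
[F^-] = 2s = 4.0 x 10^-4 M

4.0 × 10^-4 M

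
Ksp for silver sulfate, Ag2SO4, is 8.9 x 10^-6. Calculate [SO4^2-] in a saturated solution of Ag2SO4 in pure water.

Ag2SO4(s) ⇌ 2 Ag^+(aq) + SO4^2-(aq)
Ksp = [Ag^+]^2[SO4^2-]
With molar solubility s: [Ag^+] = 2s, [SO4^2-] = s.
Substituting: Ksp = (2s)^2s = 4s^3
s^3 = 8.9 x 10^-6 / 4, so s = 1.31 x 10^-2 M
[SO4^2-] = s = 1.3 × 10^-2 M

[SO4^2-] ≈ 0.013 M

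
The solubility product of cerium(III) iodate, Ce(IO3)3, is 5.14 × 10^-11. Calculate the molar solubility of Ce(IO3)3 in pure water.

s = 1.17 x 10^-3 M

Ce(IO3)3(s) <=> Ce^3+ + 3 IO3^-
Ksp = [Ce^3+][IO3^-]^3
With molar solubility s: [Ce^3+] = s, [IO3^-] = 3s.
Substituting: Ksp = s(3s)^3 = 27s^4
s^4 = 5.14 × 10^-11 / 27, so s = 1.17 × 10^-3 M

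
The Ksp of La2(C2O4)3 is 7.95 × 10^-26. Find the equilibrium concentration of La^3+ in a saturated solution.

La2(C2O4)3(s) ⇌ 2 La^3+ + 3 C2O4^2-
Ksp = [La^3+]^2[C2O4^2-]^3
For each mole of La2(C2O4)3 that dissolves: [La^3+] = 2s, [C2O4^2-] = 3s.
So Ksp = (2s)^2 × (3s)^3 = 108s^5
Solving, s = (7.95 × 10^-26/108)^(1/5) = 3.744 × 10^-6 M
[La^3+] = 2s = 7.49 × 10^-6 M

[La^3+] ≈ 7.49 x 10^-6 M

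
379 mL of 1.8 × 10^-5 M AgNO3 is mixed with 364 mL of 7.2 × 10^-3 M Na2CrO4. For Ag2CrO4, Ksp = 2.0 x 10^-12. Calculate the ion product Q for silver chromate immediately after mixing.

Q = 3.0e-13

Total volume = 379 + 364 = 743 mL.
[Ag^+] = 1.8 × 10^-5 × (379/743) = 9.18 × 10^-6 M
[CrO4^2-] = 7.2 x 10^-3 × (364/743) = 3.53 × 10^-3 M
Ag2CrO4(s) ⇌ 2 Ag^+(aq) + CrO4^2-(aq), so Q = [Ag^+]^2[CrO4^2-]
Q = (9.18 x 10^-6)^2(3.53 × 10^-3) = 3.0 × 10^-13
Q < Ksp, so no precipitate of Ag2CrO4 forms.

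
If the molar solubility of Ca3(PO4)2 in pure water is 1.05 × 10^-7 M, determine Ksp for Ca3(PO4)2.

Ksp ≈ 1.38 × 10^-33

Ca3(PO4)2(s) ⇌ 3 Ca^2+(aq) + 2 PO4^3-(aq)
Let s = molar solubility. Then [Ca^2+] = 3s and [PO4^3-] = 2s.
Ksp = [Ca^2+]^3[PO4^3-]^2
Ksp = (3s)^3(2s)^2 = 108s^5
Ksp = 108 × (1.05 x 10^-7)^5 = 1.38 × 10^-33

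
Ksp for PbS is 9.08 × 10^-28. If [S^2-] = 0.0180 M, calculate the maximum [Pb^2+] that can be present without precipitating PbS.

5.04 × 10^-26 M

PbS(s) ⇌ Pb^2+(aq) + S^2-(aq)
Ksp = [Pb^2+][S^2-]
Precipitation begins when Q = Ksp. With [S^2-] = 0.0180 M:
9.08 × 10^-28 = (0.0180) × [Pb^2+]
[Pb^2+] = (9.08 × 10^-28 / 1.80 x 10^-2) = 5.04 × 10^-26 M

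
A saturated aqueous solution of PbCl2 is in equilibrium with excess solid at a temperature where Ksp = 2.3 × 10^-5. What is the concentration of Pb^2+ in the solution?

[Pb^2+] ≈ 1.8 × 10^-2 M

PbCl2(s) ⇌ Pb^2+ + 2 Cl^-
Ksp = [Pb^2+][Cl^-]^2
With molar solubility s: [Pb^2+] = s, [Cl^-] = 2s.
Substituting: Ksp = s(2s)^2 = 4s^3
s^3 = 2.3 × 10^-5 / 4, so s = 1.79 × 10^-2 M
[Pb^2+] = s = 1.8 × 10^-2 M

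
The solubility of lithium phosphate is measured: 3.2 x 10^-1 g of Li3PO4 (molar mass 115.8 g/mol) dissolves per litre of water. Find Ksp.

Ksp ≈ 1.6e-9

Molar solubility s = (3.2 × 10^-1 g/L) / (115.8 g/mol) = 2.76 x 10^-3 M.
Li3PO4(s) <=> 3 Li^+ + PO4^3-
With molar solubility s: [Li^+] = 3s, [PO4^3-] = s.
Ksp = [Li^+]^3[PO4^3-]
So Ksp = (3s)^3 × s = 27s^4
Ksp = 27 × (2.76 x 10^-3)^4 = 1.6 x 10^-9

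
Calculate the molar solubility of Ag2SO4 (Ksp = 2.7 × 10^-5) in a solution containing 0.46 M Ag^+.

s = 1.3e-4 M

Ag2SO4(s) <=> 2 Ag^+(aq) + SO4^2-(aq)
Ksp = [Ag^+]^2[SO4^2-]
Let s = moles of Ag2SO4 that dissolve per litre. [Ag^+] = 0.46 + 2s ≈ 0.46, [SO4^2-] = s (Ksp is small, so little additional dissolves).
Ksp ≈ (0.46)^2 × s
s = 1.3 × 10^-4 M
Check: 2s = 2.6 × 10^-4 ≪ 0.46, so the approximation is valid.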